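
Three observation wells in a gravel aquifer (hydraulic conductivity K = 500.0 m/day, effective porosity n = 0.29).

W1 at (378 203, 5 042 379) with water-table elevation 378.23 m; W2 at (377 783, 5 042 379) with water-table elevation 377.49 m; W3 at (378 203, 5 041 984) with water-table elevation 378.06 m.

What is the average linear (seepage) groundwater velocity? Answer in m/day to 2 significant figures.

∂h/∂x = (377.49 − 378.23) / (377783 − 378203) = +0.001762
∂h/∂y = (378.06 − 378.23) / (5041984 − 5042379) = +0.0004304
|∇h| = √(0.001762² + 0.0004304²) = 0.001814
Seepage velocity v = K·i/n = 500.0 × 0.001814 / 0.29 = 3.128 m/day.

3.1 m/day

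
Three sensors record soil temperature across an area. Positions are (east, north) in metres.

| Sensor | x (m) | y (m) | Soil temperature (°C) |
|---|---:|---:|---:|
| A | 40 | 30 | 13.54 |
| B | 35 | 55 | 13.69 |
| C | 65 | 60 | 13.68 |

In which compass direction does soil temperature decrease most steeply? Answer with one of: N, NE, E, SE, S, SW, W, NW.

With T = a·x + b·y + c and A as origin, the differences give:
  (-5)·a + 25·b = +0.15
  25·a + 30·b = +0.14
Eliminate b (×30 and ×25, subtract): -775·a = 1.000 → a = ∂T/∂x = -0.001290
Back-substitute: b = ∂T/∂y = +0.005742.
Steepest decrease is along −∇f = (+0.001290 E, -0.005742 N) → south.

S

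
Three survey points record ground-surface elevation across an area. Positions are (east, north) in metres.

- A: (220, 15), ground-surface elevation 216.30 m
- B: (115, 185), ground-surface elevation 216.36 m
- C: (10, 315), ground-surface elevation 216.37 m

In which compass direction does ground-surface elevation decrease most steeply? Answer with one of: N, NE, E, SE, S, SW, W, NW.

SW

With z = a·x + b·y + c and A as origin, the differences give:
  (-105)·a + 170·b = +0.06
  (-210)·a + 300·b = +0.07
Eliminate b (×300 and ×170, subtract): 4200·a = 6.100 → a = ∂z/∂x = +0.001452
Back-substitute: b = ∂z/∂y = +0.001250.
Steepest decrease is along −∇f = (-0.001452 E, -0.001250 N) → southwest.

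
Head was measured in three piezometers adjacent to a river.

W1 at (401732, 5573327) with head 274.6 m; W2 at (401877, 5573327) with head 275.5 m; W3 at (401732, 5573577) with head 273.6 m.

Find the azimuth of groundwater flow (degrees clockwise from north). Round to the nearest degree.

303°

∂h/∂x = (275.5 − 274.6) / (401877 − 401732) = +0.006207
∂h/∂y = (273.6 − 274.6) / (5573577 − 5573327) = -0.004000
Flow direction (−∇h) has components (-0.006207 E, +0.004000 N).
Azimuth = atan2(E, N) = atan2(-0.006207, +0.004000) = 302.8° ≈ 303°.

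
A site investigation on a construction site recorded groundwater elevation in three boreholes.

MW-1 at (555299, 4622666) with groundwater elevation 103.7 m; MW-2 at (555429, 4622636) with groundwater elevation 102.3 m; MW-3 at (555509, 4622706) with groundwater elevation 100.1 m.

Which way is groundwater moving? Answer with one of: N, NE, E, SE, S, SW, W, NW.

NE

Differences from MW-1: to MW-2 (Δx, Δy, Δh) = (130, -30, -1.4); to MW-3 = (210, 40, -3.6).
Determinant of the coordinate differences = 130·40 − 210·(-30) = 11500.
∂h/∂x = [(-1.4)·40 − (-3.6)·(-30)] / 11500 = -0.01426
∂h/∂y = [130·(-3.6) − 210·(-1.4)] / 11500 = -0.01513
Flow = −∇h = (+0.01426 east, +0.01513 north), which points northeast.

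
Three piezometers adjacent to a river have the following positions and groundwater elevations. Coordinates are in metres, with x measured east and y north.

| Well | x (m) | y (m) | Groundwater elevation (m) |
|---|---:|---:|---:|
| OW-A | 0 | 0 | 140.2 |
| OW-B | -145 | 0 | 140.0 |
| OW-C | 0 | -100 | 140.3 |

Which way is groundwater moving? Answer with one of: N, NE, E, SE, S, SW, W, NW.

∂h/∂x = (140.0 − 140.2) / (-145 − 0) = +0.001379
∂h/∂y = (140.3 − 140.2) / (-100 − 0) = -0.001000
Flow = −∇h = (-0.001379 east, +0.001000 north), which points northwest.

NW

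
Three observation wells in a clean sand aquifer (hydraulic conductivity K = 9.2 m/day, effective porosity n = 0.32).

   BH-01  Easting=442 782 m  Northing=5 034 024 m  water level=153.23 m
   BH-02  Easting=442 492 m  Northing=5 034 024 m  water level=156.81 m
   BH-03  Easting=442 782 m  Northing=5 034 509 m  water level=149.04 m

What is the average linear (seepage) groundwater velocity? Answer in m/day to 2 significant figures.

0.43 m/day

∂h/∂x = (156.81 − 153.23) / (442492 − 442782) = -0.01234
∂h/∂y = (149.04 − 153.23) / (5034509 − 5034024) = -0.008639
|∇h| = √(-0.01234² + -0.008639²) = 0.01506
Seepage velocity v = K·i/n = 9.2 × 0.01506 / 0.32 = 0.433 m/day.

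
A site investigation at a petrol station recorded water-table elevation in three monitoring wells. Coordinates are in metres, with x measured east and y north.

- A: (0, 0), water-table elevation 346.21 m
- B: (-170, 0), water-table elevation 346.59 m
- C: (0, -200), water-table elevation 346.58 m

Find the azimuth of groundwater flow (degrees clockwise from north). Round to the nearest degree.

050°

∂h/∂x = (346.59 − 346.21) / (-170 − 0) = -0.002235
∂h/∂y = (346.58 − 346.21) / (-200 − 0) = -0.001850
Flow direction (−∇h) has components (+0.002235 E, +0.001850 N).
Azimuth = atan2(E, N) = atan2(+0.002235, +0.001850) = 50.4° ≈ 050°.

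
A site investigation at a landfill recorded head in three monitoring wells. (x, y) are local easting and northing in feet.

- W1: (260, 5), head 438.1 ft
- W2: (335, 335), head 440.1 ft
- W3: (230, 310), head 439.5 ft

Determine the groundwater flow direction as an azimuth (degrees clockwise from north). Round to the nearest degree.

Differences from W1: to W2 (Δx, Δy, Δh) = (75, 330, +2.0); to W3 = (-30, 305, +1.4).
Determinant of the coordinate differences = 75·305 − (-30)·330 = 32775.
∂h/∂x = [(+2.0)·305 − (+1.4)·330] / 32775 = +0.004516
∂h/∂y = [75·(+1.4) − (-30)·(+2.0)] / 32775 = +0.005034
Flow direction (−∇h) has components (-0.004516 E, -0.005034 N).
Azimuth = atan2(E, N) = atan2(-0.004516, -0.005034) = 221.9° ≈ 222°.

222°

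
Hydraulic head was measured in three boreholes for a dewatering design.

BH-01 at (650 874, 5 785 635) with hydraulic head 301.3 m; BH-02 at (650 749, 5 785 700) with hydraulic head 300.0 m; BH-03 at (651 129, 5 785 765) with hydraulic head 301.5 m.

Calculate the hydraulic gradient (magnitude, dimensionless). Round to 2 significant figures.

0.011

Differences from BH-01: to BH-02 (Δx, Δy, Δh) = (-125, 65, -1.3); to BH-03 = (255, 130, +0.2).
Determinant of the coordinate differences = (-125)·130 − 255·65 = -32825.
∂h/∂x = [(-1.3)·130 − (+0.2)·65] / -32825 = +0.005545
∂h/∂y = [(-125)·(+0.2) − 255·(-1.3)] / -32825 = -0.009337
|∇h| = √(0.005545² + -0.009337²) = 0.01086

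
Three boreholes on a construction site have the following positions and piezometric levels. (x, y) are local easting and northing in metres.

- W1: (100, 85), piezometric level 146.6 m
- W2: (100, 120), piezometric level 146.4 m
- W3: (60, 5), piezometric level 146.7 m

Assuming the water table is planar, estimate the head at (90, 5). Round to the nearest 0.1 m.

Differences from W1: to W2 (Δx, Δy, Δh) = (0, 35, -0.2); to W3 = (-40, -80, +0.1).
Determinant of the coordinate differences = 0·(-80) − (-40)·35 = 1400.
∂h/∂x = [(-0.2)·(-80) − (+0.1)·35] / 1400 = +0.008929
∂h/∂y = [0·(+0.1) − (-40)·(-0.2)] / 1400 = -0.005714
h(90, 5) = 146.6 + (+0.008929)·(-10) + (-0.005714)·(-80) = 146.6 -0.089 +0.457 = 146.968 m.

147.0 m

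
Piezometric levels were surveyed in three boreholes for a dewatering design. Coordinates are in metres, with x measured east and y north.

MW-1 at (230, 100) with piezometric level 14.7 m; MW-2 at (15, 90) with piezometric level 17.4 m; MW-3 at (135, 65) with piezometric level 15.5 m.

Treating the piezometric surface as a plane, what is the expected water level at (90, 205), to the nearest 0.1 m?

Differences from MW-1: to MW-2 (Δx, Δy, Δh) = (-215, -10, +2.7); to MW-3 = (-95, -35, +0.8).
Determinant of the coordinate differences = (-215)·(-35) − (-95)·(-10) = 6575.
∂h/∂x = [(+2.7)·(-35) − (+0.8)·(-10)] / 6575 = -0.01316
∂h/∂y = [(-215)·(+0.8) − (-95)·(+2.7)] / 6575 = +0.01285
h(90, 205) = 14.7 + (-0.01316)·(-140) + (+0.01285)·(105) = 14.7 +1.842 +1.349 = 17.891 m.

17.9 m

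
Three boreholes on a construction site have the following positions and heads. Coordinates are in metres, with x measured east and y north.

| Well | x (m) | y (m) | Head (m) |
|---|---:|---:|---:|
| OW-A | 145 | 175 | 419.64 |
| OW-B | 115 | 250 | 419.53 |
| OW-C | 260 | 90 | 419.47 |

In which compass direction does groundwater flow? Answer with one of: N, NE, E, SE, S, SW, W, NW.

NE

Three-point gradient (reference OW-A): Δ to OW-B = (-30, 75, -0.11), Δ to OW-C = (115, -85, -0.17).
∂h/∂x = -0.003638, ∂h/∂y = -0.002922 (det = -6075).
Flow = −∇h = (+0.003638 east, +0.002922 north), which points northeast.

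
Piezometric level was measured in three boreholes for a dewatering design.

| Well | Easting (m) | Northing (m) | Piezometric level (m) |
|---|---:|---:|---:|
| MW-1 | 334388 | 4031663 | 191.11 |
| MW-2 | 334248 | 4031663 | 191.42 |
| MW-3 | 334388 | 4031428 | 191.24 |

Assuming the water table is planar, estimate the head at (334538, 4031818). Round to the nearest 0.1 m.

∂h/∂x = (191.42 − 191.11) / (334248 − 334388) = -0.002214
∂h/∂y = (191.24 − 191.11) / (4031428 − 4031663) = -0.0005532
h(334538, 4031818) = 191.11 + (-0.002214)·(150) + (-0.0005532)·(155) = 191.11 -0.332 -0.086 = 190.692 m.

190.7 m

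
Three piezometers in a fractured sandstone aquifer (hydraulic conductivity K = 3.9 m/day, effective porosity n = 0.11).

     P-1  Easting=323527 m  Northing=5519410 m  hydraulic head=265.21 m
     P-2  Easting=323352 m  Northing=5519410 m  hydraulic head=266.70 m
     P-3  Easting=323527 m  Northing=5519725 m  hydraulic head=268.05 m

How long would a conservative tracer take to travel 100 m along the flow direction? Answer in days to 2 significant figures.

230 days

∂h/∂x = (266.70 − 265.21) / (323352 − 323527) = -0.008514
∂h/∂y = (268.05 − 265.21) / (5519725 − 5519410) = +0.009016
|∇h| = √(-0.008514² + 0.009016²) = 0.0124
Seepage velocity v = K·i/n = 3.9 × 0.0124 / 0.11 = 0.4396 m/day.
t = 100 / 0.4396 = 227.5 days.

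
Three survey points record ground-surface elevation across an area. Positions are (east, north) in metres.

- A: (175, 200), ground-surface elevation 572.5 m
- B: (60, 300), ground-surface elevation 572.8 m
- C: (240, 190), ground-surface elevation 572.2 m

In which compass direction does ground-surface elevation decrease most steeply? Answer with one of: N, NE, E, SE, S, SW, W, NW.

NE

With z = a·x + b·y + c and A as origin, the differences give:
  (-115)·a + 100·b = +0.3
  65·a + (-10)·b = -0.3
Eliminate b (×(-10) and ×100, subtract): -5350·a = 27.00 → a = ∂z/∂x = -0.005047
Back-substitute: b = ∂z/∂y = -0.002804.
Steepest decrease is along −∇f = (+0.005047 E, +0.002804 N) → northeast.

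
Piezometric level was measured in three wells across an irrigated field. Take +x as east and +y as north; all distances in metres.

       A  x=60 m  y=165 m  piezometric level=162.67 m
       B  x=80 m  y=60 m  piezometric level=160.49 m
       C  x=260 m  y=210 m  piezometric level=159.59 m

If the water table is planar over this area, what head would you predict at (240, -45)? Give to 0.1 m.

Taking A as reference: B−A = (20, -105, -2.18); C−A = (200, 45, -3.08).
Solve a·Δx + b·Δy = Δh: det = 20·45 − 200·(-105) = 21900.
∂h/∂x = [(-2.18)·45 − (-3.08)·(-105)] / 21900 = -0.01925
∂h/∂y = [20·(-3.08) − 200·(-2.18)] / 21900 = +0.01710
h(240, -45) = 162.67 + (-0.01925)·(180) + (+0.01710)·(-210) = 162.67 -3.464 -3.590 = 155.615 m.

155.6 m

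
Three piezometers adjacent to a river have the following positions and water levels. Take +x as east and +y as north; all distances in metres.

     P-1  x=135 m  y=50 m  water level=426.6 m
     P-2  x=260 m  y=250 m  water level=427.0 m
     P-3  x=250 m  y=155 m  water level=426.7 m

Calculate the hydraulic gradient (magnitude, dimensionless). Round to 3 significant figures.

0.00406

Three-point gradient (reference P-1): Δ to P-2 = (125, 200, +0.4), Δ to P-3 = (115, 105, +0.1).
∂h/∂x = -0.002228, ∂h/∂y = +0.003392 (det = -9875).
|∇h| = √(-0.002228² + 0.003392²) = 0.004058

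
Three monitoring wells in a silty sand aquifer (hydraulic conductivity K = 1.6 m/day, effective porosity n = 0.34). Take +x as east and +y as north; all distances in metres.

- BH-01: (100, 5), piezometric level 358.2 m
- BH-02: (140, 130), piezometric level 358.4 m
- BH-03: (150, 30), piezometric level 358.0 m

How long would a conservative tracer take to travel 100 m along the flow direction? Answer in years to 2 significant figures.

With h = a·x + b·y + c and BH-01 as origin, the differences give:
  40·a + 125·b = +0.2
  50·a + 25·b = -0.2
Eliminate b (×25 and ×125, subtract): -5250·a = 30.00 → a = ∂h/∂x = -0.005714
Back-substitute: b = ∂h/∂y = +0.003429.
|∇h| = √(-0.005714² + 0.003429²) = 0.006664
Seepage velocity v = K·i/n = 1.6 × 0.006664 / 0.34 = 0.03136 m/day.
t = 100 / 0.03136 = 3189 days = 8.73 years.

8.7 years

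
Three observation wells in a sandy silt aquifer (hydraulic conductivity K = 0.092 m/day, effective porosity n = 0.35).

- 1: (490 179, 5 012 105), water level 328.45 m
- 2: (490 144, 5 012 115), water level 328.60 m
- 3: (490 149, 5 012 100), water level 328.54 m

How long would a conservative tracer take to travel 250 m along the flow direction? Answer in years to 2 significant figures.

580 years

Three-point gradient (reference 1): Δ to 2 = (-35, 10, +0.15), Δ to 3 = (-30, -5, +0.09).
∂h/∂x = -0.003474, ∂h/∂y = +0.002842 (det = 475).
|∇h| = √(-0.003474² + 0.002842²) = 0.004488
Seepage velocity v = K·i/n = 0.092 × 0.004488 / 0.35 = 0.00118 m/day.
t = 250 / 0.00118 = 2.119e+05 days = 580 years.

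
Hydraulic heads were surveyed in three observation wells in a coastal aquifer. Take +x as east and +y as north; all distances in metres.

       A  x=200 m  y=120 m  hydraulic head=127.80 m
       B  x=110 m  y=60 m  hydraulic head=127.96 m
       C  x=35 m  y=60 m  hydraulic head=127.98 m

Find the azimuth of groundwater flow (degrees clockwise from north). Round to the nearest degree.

Differences from A: to B (Δx, Δy, Δh) = (-90, -60, +0.16); to C = (-165, -60, +0.18).
Determinant of the coordinate differences = (-90)·(-60) − (-165)·(-60) = -4500.
∂h/∂x = [(+0.16)·(-60) − (+0.18)·(-60)] / -4500 = -0.0002667
∂h/∂y = [(-90)·(+0.18) − (-165)·(+0.16)] / -4500 = -0.002267
Flow direction (−∇h) has components (+0.0002667 E, +0.002267 N).
Azimuth = atan2(E, N) = atan2(+0.0002667, +0.002267) = 6.7° ≈ 007°.

007°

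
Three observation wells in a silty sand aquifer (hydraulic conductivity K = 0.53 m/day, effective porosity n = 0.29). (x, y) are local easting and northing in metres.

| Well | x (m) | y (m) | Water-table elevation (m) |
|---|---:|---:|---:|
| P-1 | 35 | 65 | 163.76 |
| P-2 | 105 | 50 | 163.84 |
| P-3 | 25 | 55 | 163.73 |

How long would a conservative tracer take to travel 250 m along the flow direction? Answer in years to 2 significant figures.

Differences from P-1: to P-2 (Δx, Δy, Δh) = (70, -15, +0.08); to P-3 = (-10, -10, -0.03).
Determinant of the coordinate differences = 70·(-10) − (-10)·(-15) = -850.
∂h/∂x = [(+0.08)·(-10) − (-0.03)·(-15)] / -850 = +0.001471
∂h/∂y = [70·(-0.03) − (-10)·(+0.08)] / -850 = +0.001529
|∇h| = √(0.001471² + 0.001529²) = 0.002122
Seepage velocity v = K·i/n = 0.53 × 0.002122 / 0.29 = 0.003878 m/day.
t = 250 / 0.003878 = 6.447e+04 days = 177 years.

180 years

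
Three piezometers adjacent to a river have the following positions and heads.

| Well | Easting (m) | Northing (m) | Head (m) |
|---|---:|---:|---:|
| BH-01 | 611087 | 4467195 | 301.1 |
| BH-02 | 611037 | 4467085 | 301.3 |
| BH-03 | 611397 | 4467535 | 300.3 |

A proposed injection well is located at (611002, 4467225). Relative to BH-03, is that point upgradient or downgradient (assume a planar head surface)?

upgradient

Three-point gradient (reference BH-01): Δ to BH-02 = (-50, -110, +0.2), Δ to BH-03 = (310, 340, -0.8).
∂h/∂x = -0.001170, ∂h/∂y = -0.001287 (det = 17100).
Head at (611002, 4467225) = 301.1 + (-0.001170)·(-85) + (-0.001287)·(30) = 301.16 m.
That is higher than the 300.3 m at BH-03, so the point is upgradient.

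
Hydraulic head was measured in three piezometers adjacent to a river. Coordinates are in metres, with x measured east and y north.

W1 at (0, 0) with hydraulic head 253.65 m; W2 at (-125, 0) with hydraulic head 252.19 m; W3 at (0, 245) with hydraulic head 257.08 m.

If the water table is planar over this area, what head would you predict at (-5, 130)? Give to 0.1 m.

∂h/∂x = (252.19 − 253.65) / (-125 − 0) = +0.01168
∂h/∂y = (257.08 − 253.65) / (245 − 0) = +0.01400
h(-5, 130) = 253.65 + (+0.01168)·(-5) + (+0.01400)·(130) = 253.65 -0.058 +1.820 = 255.412 m.

255.4 m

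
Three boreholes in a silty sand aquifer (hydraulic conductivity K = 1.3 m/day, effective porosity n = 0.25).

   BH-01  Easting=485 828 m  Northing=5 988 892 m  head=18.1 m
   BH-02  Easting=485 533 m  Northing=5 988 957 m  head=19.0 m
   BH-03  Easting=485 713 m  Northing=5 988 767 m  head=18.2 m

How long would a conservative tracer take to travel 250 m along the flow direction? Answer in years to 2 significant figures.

Differences from BH-01: to BH-02 (Δx, Δy, Δh) = (-295, 65, +0.9); to BH-03 = (-115, -125, +0.1).
Determinant of the coordinate differences = (-295)·(-125) − (-115)·65 = 44350.
∂h/∂x = [(+0.9)·(-125) − (+0.1)·65] / 44350 = -0.002683
∂h/∂y = [(-295)·(+0.1) − (-115)·(+0.9)] / 44350 = +0.001669
|∇h| = √(-0.002683² + 0.001669²) = 0.00316
Seepage velocity v = K·i/n = 1.3 × 0.00316 / 0.25 = 0.01643 m/day.
t = 250 / 0.01643 = 1.522e+04 days = 41.7 years.

42 years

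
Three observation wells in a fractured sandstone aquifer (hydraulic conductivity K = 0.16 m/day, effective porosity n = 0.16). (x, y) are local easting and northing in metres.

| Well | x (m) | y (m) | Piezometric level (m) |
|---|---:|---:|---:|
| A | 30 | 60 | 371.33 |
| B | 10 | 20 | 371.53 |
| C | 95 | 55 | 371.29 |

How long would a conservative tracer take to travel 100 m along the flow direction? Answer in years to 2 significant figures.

59 years

Taking A as reference: B−A = (-20, -40, +0.20); C−A = (65, -5, -0.04).
Solve a·Δx + b·Δy = Δh: det = (-20)·(-5) − 65·(-40) = 2700.
∂h/∂x = [(+0.20)·(-5) − (-0.04)·(-40)] / 2700 = -0.0009630
∂h/∂y = [(-20)·(-0.04) − 65·(+0.20)] / 2700 = -0.004519
|∇h| = √(-0.0009630² + -0.004519²) = 0.00462
Seepage velocity v = K·i/n = 0.16 × 0.00462 / 0.16 = 0.00462 m/day.
t = 100 / 0.00462 = 2.165e+04 days = 59.3 years.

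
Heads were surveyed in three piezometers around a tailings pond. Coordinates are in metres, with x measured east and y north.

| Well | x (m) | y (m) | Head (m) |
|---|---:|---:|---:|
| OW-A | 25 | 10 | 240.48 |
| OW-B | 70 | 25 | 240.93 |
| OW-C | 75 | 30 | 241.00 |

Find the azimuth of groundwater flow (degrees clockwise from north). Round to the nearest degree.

233°

Three-point gradient (reference OW-A): Δ to OW-B = (45, 15, +0.45), Δ to OW-C = (50, 20, +0.52).
∂h/∂x = +0.008000, ∂h/∂y = +0.006000 (det = 150).
Flow direction (−∇h) has components (-0.008000 E, -0.006000 N).
Azimuth = atan2(E, N) = atan2(-0.008000, -0.006000) = 233.1° ≈ 233°.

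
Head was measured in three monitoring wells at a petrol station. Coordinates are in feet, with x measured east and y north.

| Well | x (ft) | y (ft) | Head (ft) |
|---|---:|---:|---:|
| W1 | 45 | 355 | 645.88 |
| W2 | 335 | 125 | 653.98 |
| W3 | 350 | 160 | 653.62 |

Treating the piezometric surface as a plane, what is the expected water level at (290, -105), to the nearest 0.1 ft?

With h = a·x + b·y + c and W1 as origin, the differences give:
  290·a + (-230)·b = +8.10
  305·a + (-195)·b = +7.74
Eliminate b (×(-195) and ×(-230), subtract): 13600·a = 200.700 → a = ∂h/∂x = +0.01476
Back-substitute: b = ∂h/∂y = -0.01661.
h(290, -105) = 645.88 + (+0.01476)·(245) + (-0.01661)·(-460) = 645.88 +3.616 +7.641 = 657.136 ft.

657.1 ft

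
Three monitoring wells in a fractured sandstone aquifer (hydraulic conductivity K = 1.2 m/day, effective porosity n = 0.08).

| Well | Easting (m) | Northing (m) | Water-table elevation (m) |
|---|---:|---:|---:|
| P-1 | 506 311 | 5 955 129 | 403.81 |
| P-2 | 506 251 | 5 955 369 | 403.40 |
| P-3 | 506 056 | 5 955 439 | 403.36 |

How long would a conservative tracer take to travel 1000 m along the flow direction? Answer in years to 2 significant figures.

Three-point gradient (reference P-1): Δ to P-2 = (-60, 240, -0.41), Δ to P-3 = (-255, 310, -0.45).
∂h/∂x = -0.0004484, ∂h/∂y = -0.001820 (det = 42600).
|∇h| = √(-0.0004484² + -0.001820²) = 0.001874
Seepage velocity v = K·i/n = 1.2 × 0.001874 / 0.08 = 0.02811 m/day.
t = 1000 / 0.02811 = 3.557e+04 days = 97.4 years.

97 years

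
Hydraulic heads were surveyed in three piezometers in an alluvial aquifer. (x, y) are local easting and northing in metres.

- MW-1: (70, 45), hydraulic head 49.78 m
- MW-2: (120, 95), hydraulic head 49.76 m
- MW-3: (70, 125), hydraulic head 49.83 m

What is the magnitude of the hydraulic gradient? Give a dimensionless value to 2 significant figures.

0.0012

With h = a·x + b·y + c and MW-1 as origin, the differences give:
  50·a + 50·b = -0.02
  0·a + 80·b = +0.05
Eliminate b (×80 and ×50, subtract): 4000·a = -4.100 → a = ∂h/∂x = -0.001025
Back-substitute: b = ∂h/∂y = +0.0006250.
|∇h| = √(-0.001025² + 0.0006250²) = 0.001201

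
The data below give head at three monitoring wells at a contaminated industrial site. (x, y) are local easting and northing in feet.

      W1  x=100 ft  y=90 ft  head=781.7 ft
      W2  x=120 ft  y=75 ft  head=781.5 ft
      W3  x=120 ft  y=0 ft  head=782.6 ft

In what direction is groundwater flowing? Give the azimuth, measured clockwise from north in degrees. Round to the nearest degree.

Taking W1 as reference: W2−W1 = (20, -15, -0.2); W3−W1 = (20, -90, +0.9).
Determinant of the coordinate differences = 20·(-90) − 20·(-15) = -1500.
∂h/∂x = [(-0.2)·(-90) − (+0.9)·(-15)] / -1500 = -0.02100
∂h/∂y = [20·(+0.9) − 20·(-0.2)] / -1500 = -0.01467
Flow direction (−∇h) has components (+0.02100 E, +0.01467 N).
Azimuth = atan2(E, N) = atan2(+0.02100, +0.01467) = 55.1° ≈ 055°.

055°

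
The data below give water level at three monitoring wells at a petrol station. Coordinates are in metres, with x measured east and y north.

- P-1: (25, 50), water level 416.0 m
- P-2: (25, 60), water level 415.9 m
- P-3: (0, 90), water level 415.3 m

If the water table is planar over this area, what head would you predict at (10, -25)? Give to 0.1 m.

Taking P-1 as reference: P-2−P-1 = (0, 10, -0.1); P-3−P-1 = (-25, 40, -0.7).
Determinant of the coordinate differences = 0·40 − (-25)·10 = 250.
∂h/∂x = [(-0.1)·40 − (-0.7)·10] / 250 = +0.01200
∂h/∂y = [0·(-0.7) − (-25)·(-0.1)] / 250 = -0.01000
h(10, -25) = 416.0 + (+0.01200)·(-15) + (-0.01000)·(-75) = 416.0 -0.180 +0.750 = 416.570 m.

416.6 m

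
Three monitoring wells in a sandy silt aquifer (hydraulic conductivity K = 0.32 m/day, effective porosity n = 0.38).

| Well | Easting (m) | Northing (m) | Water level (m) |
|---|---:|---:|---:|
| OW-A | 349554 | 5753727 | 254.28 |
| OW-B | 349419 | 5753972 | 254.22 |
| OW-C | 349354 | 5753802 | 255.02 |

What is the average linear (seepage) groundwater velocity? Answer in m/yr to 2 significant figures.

Taking OW-A as reference: OW-B−OW-A = (-135, 245, -0.06); OW-C−OW-A = (-200, 75, +0.74).
Solve a·Δx + b·Δy = Δh: det = (-135)·75 − (-200)·245 = 38875.
∂h/∂x = [(-0.06)·75 − (+0.74)·245] / 38875 = -0.004779
∂h/∂y = [(-135)·(+0.74) − (-200)·(-0.06)] / 38875 = -0.002878
|∇h| = √(-0.004779² + -0.002878²) = 0.005579
Seepage velocity v = K·i/n = 0.32 × 0.005579 / 0.38 = 0.004698 m/day = 1.716 m/yr.

1.7 m/yr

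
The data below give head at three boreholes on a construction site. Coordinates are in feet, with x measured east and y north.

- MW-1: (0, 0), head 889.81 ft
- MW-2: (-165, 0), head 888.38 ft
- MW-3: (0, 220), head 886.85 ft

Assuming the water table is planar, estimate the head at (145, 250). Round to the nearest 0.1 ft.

887.7 ft

∂h/∂x = (888.38 − 889.81) / (-165 − 0) = +0.008667
∂h/∂y = (886.85 − 889.81) / (220 − 0) = -0.01345
h(145, 250) = 889.81 + (+0.008667)·(145) + (-0.01345)·(250) = 889.81 +1.257 -3.364 = 887.703 ft.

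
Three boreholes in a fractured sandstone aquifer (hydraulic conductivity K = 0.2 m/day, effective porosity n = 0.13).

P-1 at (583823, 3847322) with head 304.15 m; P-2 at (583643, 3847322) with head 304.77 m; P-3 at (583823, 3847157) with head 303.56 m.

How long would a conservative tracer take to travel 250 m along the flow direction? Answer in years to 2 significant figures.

90 years

∂h/∂x = (304.77 − 304.15) / (583643 − 583823) = -0.003444
∂h/∂y = (303.56 − 304.15) / (3847157 − 3847322) = +0.003576
|∇h| = √(-0.003444² + 0.003576²) = 0.004965
Seepage velocity v = K·i/n = 0.2 × 0.004965 / 0.13 = 0.007638 m/day.
t = 250 / 0.007638 = 3.273e+04 days = 89.6 years.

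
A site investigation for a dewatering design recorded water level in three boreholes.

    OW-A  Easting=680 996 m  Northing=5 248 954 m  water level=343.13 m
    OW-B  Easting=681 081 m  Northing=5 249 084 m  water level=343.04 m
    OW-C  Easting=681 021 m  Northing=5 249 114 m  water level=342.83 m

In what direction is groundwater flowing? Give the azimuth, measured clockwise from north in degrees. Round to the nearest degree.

Differences from OW-A: to OW-B (Δx, Δy, Δh) = (85, 130, -0.09); to OW-C = (25, 160, -0.30).
Determinant of the coordinate differences = 85·160 − 25·130 = 10350.
∂h/∂x = [(-0.09)·160 − (-0.30)·130] / 10350 = +0.002377
∂h/∂y = [85·(-0.30) − 25·(-0.09)] / 10350 = -0.002246
Flow direction (−∇h) has components (-0.002377 E, +0.002246 N).
Azimuth = atan2(E, N) = atan2(-0.002377, +0.002246) = 313.4° ≈ 313°.

313°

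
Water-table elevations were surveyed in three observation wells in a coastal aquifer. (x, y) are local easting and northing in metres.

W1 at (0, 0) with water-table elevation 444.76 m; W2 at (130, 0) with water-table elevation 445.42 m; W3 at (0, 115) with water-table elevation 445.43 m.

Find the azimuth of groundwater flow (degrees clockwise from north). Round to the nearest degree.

221°

∂h/∂x = (445.42 − 444.76) / (130 − 0) = +0.005077
∂h/∂y = (445.43 − 444.76) / (115 − 0) = +0.005826
Flow direction (−∇h) has components (-0.005077 E, -0.005826 N).
Azimuth = atan2(E, N) = atan2(-0.005077, -0.005826) = 221.1° ≈ 221°.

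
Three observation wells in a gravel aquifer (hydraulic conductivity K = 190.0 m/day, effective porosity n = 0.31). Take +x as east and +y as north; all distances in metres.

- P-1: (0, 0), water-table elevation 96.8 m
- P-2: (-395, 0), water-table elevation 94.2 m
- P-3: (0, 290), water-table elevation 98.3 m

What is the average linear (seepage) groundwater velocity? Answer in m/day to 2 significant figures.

5.1 m/day

∂h/∂x = (94.2 − 96.8) / (-395 − 0) = +0.006582
∂h/∂y = (98.3 − 96.8) / (290 − 0) = +0.005172
|∇h| = √(0.006582² + 0.005172²) = 0.008371
Seepage velocity v = K·i/n = 190.0 × 0.008371 / 0.31 = 5.131 m/day.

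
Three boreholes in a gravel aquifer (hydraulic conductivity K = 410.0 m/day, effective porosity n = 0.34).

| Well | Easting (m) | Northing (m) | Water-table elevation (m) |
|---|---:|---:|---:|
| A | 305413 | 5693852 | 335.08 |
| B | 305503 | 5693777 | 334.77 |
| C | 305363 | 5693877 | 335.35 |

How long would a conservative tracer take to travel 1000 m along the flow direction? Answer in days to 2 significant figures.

81 days

Taking A as reference: B−A = (90, -75, -0.31); C−A = (-50, 25, +0.27).
Solve a·Δx + b·Δy = Δh: det = 90·25 − (-50)·(-75) = -1500.
∂h/∂x = [(-0.31)·25 − (+0.27)·(-75)] / -1500 = -0.008333
∂h/∂y = [90·(+0.27) − (-50)·(-0.31)] / -1500 = -0.005867
|∇h| = √(-0.008333² + -0.005867²) = 0.01019
Seepage velocity v = K·i/n = 410.0 × 0.01019 / 0.34 = 12.29 m/day.
t = 1000 / 12.29 = 81.37 days.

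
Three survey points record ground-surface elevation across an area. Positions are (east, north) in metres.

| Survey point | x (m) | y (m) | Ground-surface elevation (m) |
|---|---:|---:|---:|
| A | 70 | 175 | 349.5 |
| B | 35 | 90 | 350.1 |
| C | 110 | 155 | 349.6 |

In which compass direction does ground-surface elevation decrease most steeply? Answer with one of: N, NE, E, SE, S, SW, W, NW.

N

With z = a·x + b·y + c and A as origin, the differences give:
  (-35)·a + (-85)·b = +0.6
  40·a + (-20)·b = +0.1
Eliminate b (×(-20) and ×(-85), subtract): 4100·a = -3.50 → a = ∂z/∂x = -0.0008537
Back-substitute: b = ∂z/∂y = -0.006707.
Steepest decrease is along −∇f = (+0.0008537 E, +0.006707 N) → north.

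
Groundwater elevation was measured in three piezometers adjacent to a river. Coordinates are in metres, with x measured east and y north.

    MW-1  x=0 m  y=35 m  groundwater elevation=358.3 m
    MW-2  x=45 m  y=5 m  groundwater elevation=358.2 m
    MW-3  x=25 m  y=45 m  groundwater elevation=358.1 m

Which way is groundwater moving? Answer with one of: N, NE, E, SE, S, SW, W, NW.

Differences from MW-1: to MW-2 (Δx, Δy, Δh) = (45, -30, -0.1); to MW-3 = (25, 10, -0.2).
Solve a·Δx + b·Δy = Δh: det = 45·10 − 25·(-30) = 1200.
∂h/∂x = [(-0.1)·10 − (-0.2)·(-30)] / 1200 = -0.005833
∂h/∂y = [45·(-0.2) − 25·(-0.1)] / 1200 = -0.005417
Flow = −∇h = (+0.005833 east, +0.005417 north), which points northeast.

NE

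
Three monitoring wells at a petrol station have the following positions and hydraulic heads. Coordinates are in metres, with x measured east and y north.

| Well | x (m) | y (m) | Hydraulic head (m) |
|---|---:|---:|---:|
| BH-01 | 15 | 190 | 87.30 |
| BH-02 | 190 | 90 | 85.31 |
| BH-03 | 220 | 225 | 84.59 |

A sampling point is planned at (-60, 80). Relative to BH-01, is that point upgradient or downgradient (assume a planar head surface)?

upgradient

With h = a·x + b·y + c and BH-01 as origin, the differences give:
  175·a + (-100)·b = -1.99
  205·a + 35·b = -2.71
Eliminate b (×35 and ×(-100), subtract): 26625·a = -340.650 → a = ∂h/∂x = -0.01279
Back-substitute: b = ∂h/∂y = -0.002490.
Head at (-60, 80) = 87.30 + (-0.01279)·(-75) + (-0.002490)·(-110) = 88.53 m.
That is higher than the 87.30 m at BH-01, so the point is upgradient.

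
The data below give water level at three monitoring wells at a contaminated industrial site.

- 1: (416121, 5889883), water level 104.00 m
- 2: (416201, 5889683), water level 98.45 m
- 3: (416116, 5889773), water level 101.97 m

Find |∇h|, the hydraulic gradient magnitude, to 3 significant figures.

Differences from 1: to 2 (Δx, Δy, Δh) = (80, -200, -5.55); to 3 = (-5, -110, -2.03).
Determinant of the coordinate differences = 80·(-110) − (-5)·(-200) = -9800.
∂h/∂x = [(-5.55)·(-110) − (-2.03)·(-200)] / -9800 = -0.02087
∂h/∂y = [80·(-2.03) − (-5)·(-5.55)] / -9800 = +0.01940
|∇h| = √(-0.02087² + 0.01940²) = 0.02849

0.0285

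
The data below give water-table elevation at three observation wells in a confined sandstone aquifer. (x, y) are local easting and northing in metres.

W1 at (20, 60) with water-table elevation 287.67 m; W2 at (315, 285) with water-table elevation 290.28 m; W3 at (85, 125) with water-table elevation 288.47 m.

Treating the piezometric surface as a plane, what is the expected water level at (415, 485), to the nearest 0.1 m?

293.0 m

Taking W1 as reference: W2−W1 = (295, 225, +2.61); W3−W1 = (65, 65, +0.80).
Solve a·Δx + b·Δy = Δh: det = 295·65 − 65·225 = 4550.
∂h/∂x = [(+2.61)·65 − (+0.80)·225] / 4550 = -0.002275
∂h/∂y = [295·(+0.80) − 65·(+2.61)] / 4550 = +0.01458
h(415, 485) = 287.67 + (-0.002275)·(395) + (+0.01458)·(425) = 287.67 -0.899 +6.198 = 292.969 m.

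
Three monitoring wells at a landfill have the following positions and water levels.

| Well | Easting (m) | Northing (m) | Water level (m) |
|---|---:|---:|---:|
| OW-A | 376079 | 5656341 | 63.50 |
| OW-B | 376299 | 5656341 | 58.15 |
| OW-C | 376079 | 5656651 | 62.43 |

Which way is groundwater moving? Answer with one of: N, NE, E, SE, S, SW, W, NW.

E

∂h/∂x = (58.15 − 63.50) / (376299 − 376079) = -0.02432
∂h/∂y = (62.43 − 63.50) / (5656651 − 5656341) = -0.003452
Flow = −∇h = (+0.02432 east, +0.003452 north), which points east.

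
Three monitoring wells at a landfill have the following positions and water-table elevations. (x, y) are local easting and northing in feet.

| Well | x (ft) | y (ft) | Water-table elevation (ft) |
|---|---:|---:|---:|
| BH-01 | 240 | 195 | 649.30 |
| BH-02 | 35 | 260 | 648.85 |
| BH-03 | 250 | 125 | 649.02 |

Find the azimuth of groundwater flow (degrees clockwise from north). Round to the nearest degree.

219°

Taking BH-01 as reference: BH-02−BH-01 = (-205, 65, -0.45); BH-03−BH-01 = (10, -70, -0.28).
Determinant of the coordinate differences = (-205)·(-70) − 10·65 = 13700.
∂h/∂x = [(-0.45)·(-70) − (-0.28)·65] / 13700 = +0.003628
∂h/∂y = [(-205)·(-0.28) − 10·(-0.45)] / 13700 = +0.004518
Flow direction (−∇h) has components (-0.003628 E, -0.004518 N).
Azimuth = atan2(E, N) = atan2(-0.003628, -0.004518) = 218.8° ≈ 219°.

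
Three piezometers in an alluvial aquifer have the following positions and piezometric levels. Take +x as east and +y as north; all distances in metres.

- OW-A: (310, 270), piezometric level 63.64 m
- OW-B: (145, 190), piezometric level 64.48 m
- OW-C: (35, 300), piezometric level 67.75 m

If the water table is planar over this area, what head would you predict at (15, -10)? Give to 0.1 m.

62.9 m

Differences from OW-A: to OW-B (Δx, Δy, Δh) = (-165, -80, +0.84); to OW-C = (-275, 30, +4.11).
Solve a·Δx + b·Δy = Δh: det = (-165)·30 − (-275)·(-80) = -26950.
∂h/∂x = [(+0.84)·30 − (+4.11)·(-80)] / -26950 = -0.01314
∂h/∂y = [(-165)·(+4.11) − (-275)·(+0.84)] / -26950 = +0.01659
h(15, -10) = 63.64 + (-0.01314)·(-295) + (+0.01659)·(-280) = 63.64 +3.875 -4.646 = 62.869 m.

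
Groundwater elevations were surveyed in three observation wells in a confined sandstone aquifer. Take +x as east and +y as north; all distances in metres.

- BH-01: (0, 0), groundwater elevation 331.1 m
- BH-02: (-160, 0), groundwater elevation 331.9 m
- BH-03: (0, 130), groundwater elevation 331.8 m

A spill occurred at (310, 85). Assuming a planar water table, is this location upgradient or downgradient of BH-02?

∂h/∂x = (331.9 − 331.1) / (-160 − 0) = -0.005000
∂h/∂y = (331.8 − 331.1) / (130 − 0) = +0.005385
Head at (310, 85) = 331.1 + (-0.005000)·(310) + (+0.005385)·(85) = 330.01 m.
That is lower than the 331.9 m at BH-02, so the point is downgradient.

downgradient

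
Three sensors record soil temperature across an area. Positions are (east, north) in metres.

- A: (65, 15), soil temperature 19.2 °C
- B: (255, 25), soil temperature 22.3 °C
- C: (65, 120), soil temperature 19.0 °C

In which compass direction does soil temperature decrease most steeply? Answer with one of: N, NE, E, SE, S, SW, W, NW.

Differences from A: to B (Δx, Δy, Δh) = (190, 10, +3.1); to C = (0, 105, -0.2).
Determinant of the coordinate differences = 190·105 − 0·10 = 19950.
∂T/∂x = [(+3.1)·105 − (-0.2)·10] / 19950 = +0.01642
∂T/∂y = [190·(-0.2) − 0·(+3.1)] / 19950 = -0.001905
Steepest decrease is along −∇f = (-0.01642 E, +0.001905 N) → west.

W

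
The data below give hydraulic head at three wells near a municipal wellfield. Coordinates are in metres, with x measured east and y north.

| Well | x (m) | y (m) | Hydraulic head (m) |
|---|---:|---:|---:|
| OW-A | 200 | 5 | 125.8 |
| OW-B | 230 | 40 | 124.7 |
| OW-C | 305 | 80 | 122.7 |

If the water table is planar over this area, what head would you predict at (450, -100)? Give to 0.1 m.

With h = a·x + b·y + c and OW-A as origin, the differences give:
  30·a + 35·b = -1.1
  105·a + 75·b = -3.1
Eliminate b (×75 and ×35, subtract): -1425·a = 26.00 → a = ∂h/∂x = -0.01825
Back-substitute: b = ∂h/∂y = -0.01579.
h(450, -100) = 125.8 + (-0.01825)·(250) + (-0.01579)·(-105) = 125.8 -4.561 +1.658 = 122.896 m.

122.9 m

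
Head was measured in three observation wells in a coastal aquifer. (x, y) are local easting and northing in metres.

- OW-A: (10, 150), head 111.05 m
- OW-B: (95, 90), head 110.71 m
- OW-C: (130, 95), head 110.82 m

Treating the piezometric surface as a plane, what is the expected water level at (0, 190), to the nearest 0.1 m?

With h = a·x + b·y + c and OW-A as origin, the differences give:
  85·a + (-60)·b = -0.34
  120·a + (-55)·b = -0.23
Eliminate b (×(-55) and ×(-60), subtract): 2525·a = 4.900 → a = ∂h/∂x = +0.001941
Back-substitute: b = ∂h/∂y = +0.008416.
h(0, 190) = 111.05 + (+0.001941)·(-10) + (+0.008416)·(40) = 111.05 -0.019 +0.337 = 111.367 m.

111.4 m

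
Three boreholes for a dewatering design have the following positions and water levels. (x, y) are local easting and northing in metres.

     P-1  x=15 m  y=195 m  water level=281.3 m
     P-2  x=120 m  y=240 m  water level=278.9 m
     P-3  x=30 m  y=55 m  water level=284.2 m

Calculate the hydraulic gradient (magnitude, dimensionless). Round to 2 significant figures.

With h = a·x + b·y + c and P-1 as origin, the differences give:
  105·a + 45·b = -2.4
  15·a + (-140)·b = +2.9
Eliminate b (×(-140) and ×45, subtract): -15375·a = 205.50 → a = ∂h/∂x = -0.01337
Back-substitute: b = ∂h/∂y = -0.02215.
|∇h| = √(-0.01337² + -0.02215²) = 0.02587

0.026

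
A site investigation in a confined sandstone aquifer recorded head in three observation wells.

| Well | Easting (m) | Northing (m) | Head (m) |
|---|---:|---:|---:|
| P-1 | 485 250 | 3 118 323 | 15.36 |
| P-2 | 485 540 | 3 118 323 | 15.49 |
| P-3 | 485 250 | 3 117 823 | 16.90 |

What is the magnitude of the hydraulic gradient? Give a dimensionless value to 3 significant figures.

0.00311

∂h/∂x = (15.49 − 15.36) / (485540 − 485250) = +0.0004483
∂h/∂y = (16.90 − 15.36) / (3117823 − 3118323) = -0.003080
|∇h| = √(0.0004483² + -0.003080²) = 0.003112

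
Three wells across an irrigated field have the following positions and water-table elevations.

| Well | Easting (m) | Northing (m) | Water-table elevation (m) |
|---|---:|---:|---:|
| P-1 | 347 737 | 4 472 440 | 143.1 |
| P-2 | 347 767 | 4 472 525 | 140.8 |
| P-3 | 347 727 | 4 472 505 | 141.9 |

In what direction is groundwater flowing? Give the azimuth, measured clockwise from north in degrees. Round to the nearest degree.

039°

Taking P-1 as reference: P-2−P-1 = (30, 85, -2.3); P-3−P-1 = (-10, 65, -1.2).
Solve a·Δx + b·Δy = Δh: det = 30·65 − (-10)·85 = 2800.
∂h/∂x = [(-2.3)·65 − (-1.2)·85] / 2800 = -0.01696
∂h/∂y = [30·(-1.2) − (-10)·(-2.3)] / 2800 = -0.02107
Flow direction (−∇h) has components (+0.01696 E, +0.02107 N).
Azimuth = atan2(E, N) = atan2(+0.01696, +0.02107) = 38.8° ≈ 039°.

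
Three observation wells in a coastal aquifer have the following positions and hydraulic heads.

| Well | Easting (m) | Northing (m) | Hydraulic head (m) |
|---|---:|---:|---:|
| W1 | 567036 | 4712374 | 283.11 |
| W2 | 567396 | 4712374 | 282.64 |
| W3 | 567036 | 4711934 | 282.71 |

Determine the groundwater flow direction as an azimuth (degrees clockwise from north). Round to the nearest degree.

125°

∂h/∂x = (282.64 − 283.11) / (567396 − 567036) = -0.001306
∂h/∂y = (282.71 − 283.11) / (4711934 − 4712374) = +0.0009091
Flow direction (−∇h) has components (+0.001306 E, -0.0009091 N).
Azimuth = atan2(E, N) = atan2(+0.001306, -0.0009091) = 124.9° ≈ 125°.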